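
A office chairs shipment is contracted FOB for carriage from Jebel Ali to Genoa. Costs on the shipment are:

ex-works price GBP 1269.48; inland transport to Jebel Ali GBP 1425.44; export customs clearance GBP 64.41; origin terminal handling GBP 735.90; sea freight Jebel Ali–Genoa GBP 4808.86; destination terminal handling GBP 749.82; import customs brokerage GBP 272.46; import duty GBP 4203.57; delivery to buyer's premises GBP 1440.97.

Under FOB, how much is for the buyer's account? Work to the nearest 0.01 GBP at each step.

Buyer's account: GBP 11475.68

FOB: the seller bears costs until goods are on board at the origin port; the buyer bears freight, insurance and all costs thereafter.
Seller's account: goods 1269.48 + inland to port 1425.44 + export clearance 64.41 + origin terminal 735.90 = 3495.23
Buyer's account: freight 4808.86 + destination terminal 749.82 + brokerage 272.46 + duty 4203.57 + delivery 1440.97 = 11475.68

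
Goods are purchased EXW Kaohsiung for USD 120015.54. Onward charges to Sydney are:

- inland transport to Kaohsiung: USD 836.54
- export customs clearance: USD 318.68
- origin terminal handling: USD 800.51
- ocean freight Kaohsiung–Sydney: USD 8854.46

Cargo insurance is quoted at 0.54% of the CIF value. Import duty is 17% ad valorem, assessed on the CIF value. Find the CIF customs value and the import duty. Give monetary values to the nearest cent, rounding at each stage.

Let C be the CIF value. C = EXW price + pre-shipment costs + freight + 0.54% × C
C − 0.54% × C = 120015.54 + 836.54 + 318.68 + 800.51 + 8854.46
0.9946 × C = 130825.73
C = 130825.73 / 0.9946 = 131536.02
Insurance premium = 0.54% × 131536.02 = 710.29
Import duty = 131536.02 × 17% = 22361.12

CIF value: USD 131536.02; import duty: USD 22361.12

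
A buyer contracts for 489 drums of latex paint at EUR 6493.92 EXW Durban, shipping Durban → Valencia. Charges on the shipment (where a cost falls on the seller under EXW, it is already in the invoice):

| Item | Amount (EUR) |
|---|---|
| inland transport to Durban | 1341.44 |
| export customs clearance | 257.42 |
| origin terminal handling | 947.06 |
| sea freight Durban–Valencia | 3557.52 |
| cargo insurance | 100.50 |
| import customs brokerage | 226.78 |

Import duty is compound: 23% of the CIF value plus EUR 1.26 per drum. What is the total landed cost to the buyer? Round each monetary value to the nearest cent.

Total landed cost: EUR 16461.29

EXW: the seller makes goods available at their premises; the buyer bears all onward costs.
CIF value = EXW price + inland to port + export clearance + origin terminal + freight + insurance = 6493.92 + 1341.44 + 257.42 + 947.06 + 3557.52 + 100.50 = 12697.86
Ad valorem component: 12697.86 × 23% = 2920.51
Specific component: 489 × 1.26 = 616.14
Import duty = 2920.51 + 616.14 = 3536.65
Buyer bears: inland to port 1341.44 + export clearance 257.42 + origin terminal 947.06 + freight 3557.52 + insurance 100.50 + brokerage 226.78 + duty 3536.65 = 9967.37
Landed cost = invoice 6493.92 + 9967.37 = 16461.29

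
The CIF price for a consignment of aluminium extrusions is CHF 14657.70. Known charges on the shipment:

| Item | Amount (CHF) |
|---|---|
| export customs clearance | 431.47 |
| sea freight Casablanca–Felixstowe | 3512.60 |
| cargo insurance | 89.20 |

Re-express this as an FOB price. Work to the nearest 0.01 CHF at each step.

FOB price: CHF 11055.90

Not relevant to the conversion: export clearance — on the seller under both CIF and FOB; already in the CIF price and stays in the FOB price.
From CIF to FOB, the seller no longer bears: freight, insurance.
FOB price = 14657.70 − 3512.60 − 89.20 = 11055.90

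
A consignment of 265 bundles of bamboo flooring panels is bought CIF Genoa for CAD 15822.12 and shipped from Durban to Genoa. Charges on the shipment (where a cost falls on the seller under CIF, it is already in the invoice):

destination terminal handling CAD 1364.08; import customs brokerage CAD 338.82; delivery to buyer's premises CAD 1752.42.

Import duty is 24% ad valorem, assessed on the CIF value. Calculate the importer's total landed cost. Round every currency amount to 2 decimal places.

Total landed cost: CAD 23074.75

CIF: the seller pays costs through ocean freight and marine insurance to the destination port.
The CIF price already equals the CIF value: 15822.12
Import duty = 15822.12 × 24% = 3797.31
Buyer bears: destination terminal 1364.08 + brokerage 338.82 + delivery 1752.42 + duty 3797.31 = 7252.63
Landed cost = invoice 15822.12 + 7252.63 = 23074.75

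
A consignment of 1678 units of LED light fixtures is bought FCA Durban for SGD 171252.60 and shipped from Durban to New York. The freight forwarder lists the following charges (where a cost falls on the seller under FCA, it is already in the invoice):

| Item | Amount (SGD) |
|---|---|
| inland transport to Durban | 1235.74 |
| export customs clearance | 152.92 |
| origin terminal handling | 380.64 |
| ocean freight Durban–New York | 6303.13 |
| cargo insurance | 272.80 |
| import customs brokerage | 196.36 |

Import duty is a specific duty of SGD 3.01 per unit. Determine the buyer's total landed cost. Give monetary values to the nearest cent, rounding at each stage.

FCA: the seller delivers export-cleared goods to the carrier; the buyer bears costs from that point.
Already in the invoice (seller's account under FCA): inland to port, export clearance — exclude.
CIF value = FCA price + origin terminal + freight + insurance = 171252.60 + 380.64 + 6303.13 + 272.80 = 178209.17
Import duty = 1678 × 3.01 = 5050.78
Buyer bears: origin terminal 380.64 + freight 6303.13 + insurance 272.80 + brokerage 196.36 + duty 5050.78 = 12203.71
Landed cost = invoice 171252.60 + 12203.71 = 183456.31

Total landed cost: SGD 183456.31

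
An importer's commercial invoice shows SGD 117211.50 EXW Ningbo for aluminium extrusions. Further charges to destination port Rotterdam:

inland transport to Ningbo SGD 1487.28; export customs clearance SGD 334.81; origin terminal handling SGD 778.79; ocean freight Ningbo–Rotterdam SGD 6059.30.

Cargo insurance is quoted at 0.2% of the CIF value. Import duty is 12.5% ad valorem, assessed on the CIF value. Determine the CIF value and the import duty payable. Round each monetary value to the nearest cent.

CIF value: SGD 126123.93; import duty: SGD 15765.49

Let C be the CIF value. C = EXW price + pre-shipment costs + freight + 0.2% × C
C − 0.2% × C = 117211.50 + 1487.28 + 334.81 + 778.79 + 6059.30
0.998 × C = 125871.68
C = 125871.68 / 0.998 = 126123.93
Insurance premium = 0.2% × 126123.93 = 252.25
Import duty = 126123.93 × 12.5% = 15765.49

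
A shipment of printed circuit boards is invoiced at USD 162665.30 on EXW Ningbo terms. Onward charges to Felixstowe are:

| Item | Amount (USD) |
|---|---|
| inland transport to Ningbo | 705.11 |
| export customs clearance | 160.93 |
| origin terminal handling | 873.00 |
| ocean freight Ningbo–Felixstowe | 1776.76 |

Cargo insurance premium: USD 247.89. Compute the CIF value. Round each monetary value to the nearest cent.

CIF = EXW price + pre-shipment costs + freight + insurance
CIF = 162665.30 + 705.11 + 160.93 + 873.00 + 1776.76 + 247.89 = 166428.99

CIF value: USD 166428.99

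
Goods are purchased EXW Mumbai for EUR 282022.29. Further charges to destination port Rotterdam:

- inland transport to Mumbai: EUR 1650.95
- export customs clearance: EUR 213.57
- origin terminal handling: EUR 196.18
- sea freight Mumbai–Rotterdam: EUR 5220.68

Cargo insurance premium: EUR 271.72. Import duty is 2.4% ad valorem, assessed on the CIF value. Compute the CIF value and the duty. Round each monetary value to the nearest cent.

CIF value: EUR 289575.39; import duty: EUR 6949.81

CIF = EXW price + pre-shipment costs + freight + insurance
CIF = 282022.29 + 1650.95 + 213.57 + 196.18 + 5220.68 + 271.72 = 289575.39
Import duty = 289575.39 × 2.4% = 6949.81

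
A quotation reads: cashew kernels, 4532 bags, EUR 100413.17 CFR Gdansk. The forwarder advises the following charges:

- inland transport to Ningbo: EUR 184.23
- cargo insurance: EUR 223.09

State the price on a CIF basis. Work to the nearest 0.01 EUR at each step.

CIF price: EUR 100636.26

Not relevant to the conversion: inland to port — on the seller under both CFR and CIF; already in the CFR price and stays in the CIF price.
From CFR to CIF, the seller additionally bears: insurance.
CIF price = 100413.17 + 223.09 = 100636.26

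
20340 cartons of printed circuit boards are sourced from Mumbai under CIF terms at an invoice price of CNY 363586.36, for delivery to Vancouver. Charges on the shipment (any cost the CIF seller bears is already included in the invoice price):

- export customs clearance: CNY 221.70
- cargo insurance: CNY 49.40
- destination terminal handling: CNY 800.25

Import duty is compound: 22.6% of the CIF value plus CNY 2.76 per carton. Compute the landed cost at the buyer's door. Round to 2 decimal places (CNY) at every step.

CIF: the seller pays costs through ocean freight and marine insurance to the destination port.
Already in the invoice (seller's account under CIF): export clearance, insurance — exclude.
The CIF price already equals the CIF value: 363586.36
Ad valorem component: 363586.36 × 22.6% = 82170.52
Specific component: 20340 × 2.76 = 56138.40
Import duty = 82170.52 + 56138.40 = 138308.92
Buyer bears: destination terminal 800.25 + duty 138308.92 = 139109.17
Landed cost = invoice 363586.36 + 139109.17 = 502695.53

Total landed cost: CNY 502695.53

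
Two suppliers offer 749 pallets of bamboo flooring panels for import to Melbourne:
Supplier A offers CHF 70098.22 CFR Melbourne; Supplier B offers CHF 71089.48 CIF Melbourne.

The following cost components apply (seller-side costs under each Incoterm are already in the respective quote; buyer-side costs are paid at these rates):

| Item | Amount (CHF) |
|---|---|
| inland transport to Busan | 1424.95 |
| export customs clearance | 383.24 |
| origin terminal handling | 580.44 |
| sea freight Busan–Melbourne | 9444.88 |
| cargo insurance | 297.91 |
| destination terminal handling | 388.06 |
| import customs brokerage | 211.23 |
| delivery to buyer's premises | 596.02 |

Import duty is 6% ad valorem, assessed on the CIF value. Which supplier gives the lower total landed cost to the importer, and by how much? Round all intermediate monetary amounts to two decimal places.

Supplier A is cheaper by CHF 734.95

Supplier A (CFR):
CIF value = CFR price + insurance = 70098.22 + 297.91 = 70396.13
Import duty = 70396.13 × 6% = 4223.77
Buyer bears (A): 297.91 + 388.06 + 211.23 + 596.02 = 1493.22
Landed cost (A) = invoice 70098.22 + 1493.22 + duty 4223.77 = 75815.21
Supplier B (CIF):
The CIF price already equals the CIF value: 71089.48
Import duty = 71089.48 × 6% = 4265.37
Buyer bears (B): 388.06 + 211.23 + 596.02 = 1195.31
Landed cost (B) = invoice 71089.48 + 1195.31 + duty 4265.37 = 76550.16
Difference = |75815.21 − 76550.16| = 734.95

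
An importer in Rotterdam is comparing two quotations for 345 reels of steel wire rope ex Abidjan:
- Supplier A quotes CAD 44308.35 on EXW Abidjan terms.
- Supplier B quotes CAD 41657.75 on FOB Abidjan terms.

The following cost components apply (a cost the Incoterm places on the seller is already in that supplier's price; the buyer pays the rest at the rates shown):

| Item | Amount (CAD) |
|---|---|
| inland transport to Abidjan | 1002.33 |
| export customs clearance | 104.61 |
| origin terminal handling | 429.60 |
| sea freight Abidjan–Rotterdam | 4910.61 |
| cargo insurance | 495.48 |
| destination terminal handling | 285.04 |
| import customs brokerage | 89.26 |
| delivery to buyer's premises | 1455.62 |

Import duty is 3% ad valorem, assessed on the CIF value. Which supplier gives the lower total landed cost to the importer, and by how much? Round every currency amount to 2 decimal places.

Supplier A (EXW):
CIF value = EXW price + inland to port + export clearance + origin terminal + freight + insurance = 44308.35 + 1002.33 + 104.61 + 429.60 + 4910.61 + 495.48 = 51250.98
Import duty = 51250.98 × 3% = 1537.53
Buyer bears (A): 1002.33 + 104.61 + 429.60 + 4910.61 + 495.48 + 285.04 + 89.26 + 1455.62 = 8772.55
Landed cost (A) = invoice 44308.35 + 8772.55 + duty 1537.53 = 54618.43
Supplier B (FOB):
CIF value = FOB price + freight + insurance = 41657.75 + 4910.61 + 495.48 = 47063.84
Import duty = 47063.84 × 3% = 1411.92
Buyer bears (B): 4910.61 + 495.48 + 285.04 + 89.26 + 1455.62 = 7236.01
Landed cost (B) = invoice 41657.75 + 7236.01 + duty 1411.92 = 50305.68
Difference = |54618.43 − 50305.68| = 4312.75

Supplier B is cheaper by CAD 4312.75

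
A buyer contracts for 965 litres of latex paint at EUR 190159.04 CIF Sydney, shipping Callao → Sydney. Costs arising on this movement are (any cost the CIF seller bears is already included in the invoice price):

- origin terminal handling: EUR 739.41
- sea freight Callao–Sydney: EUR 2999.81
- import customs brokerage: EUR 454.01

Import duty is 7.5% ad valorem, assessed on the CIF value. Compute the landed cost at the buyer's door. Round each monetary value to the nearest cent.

CIF: the seller pays costs through ocean freight and marine insurance to the destination port.
Already in the invoice (seller's account under CIF): origin terminal, freight — exclude.
The CIF price already equals the CIF value: 190159.04
Import duty = 190159.04 × 7.5% = 14261.93
Buyer bears: brokerage 454.01 + duty 14261.93 = 14715.94
Landed cost = invoice 190159.04 + 14715.94 = 204874.98

Total landed cost: EUR 204874.98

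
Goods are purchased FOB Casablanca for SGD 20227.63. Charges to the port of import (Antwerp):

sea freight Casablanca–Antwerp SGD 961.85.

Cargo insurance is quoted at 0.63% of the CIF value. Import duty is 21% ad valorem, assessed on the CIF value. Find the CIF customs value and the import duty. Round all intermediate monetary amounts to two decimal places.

CIF value: SGD 21323.82; import duty: SGD 4478.00

Let C be the CIF value. C = FOB price + freight + 0.63% × C
C − 0.63% × C = 20227.63 + 961.85
0.9937 × C = 21189.48
C = 21189.48 / 0.9937 = 21323.82
Insurance premium = 0.63% × 21323.82 = 134.34
Import duty = 21323.82 × 21% = 4478.00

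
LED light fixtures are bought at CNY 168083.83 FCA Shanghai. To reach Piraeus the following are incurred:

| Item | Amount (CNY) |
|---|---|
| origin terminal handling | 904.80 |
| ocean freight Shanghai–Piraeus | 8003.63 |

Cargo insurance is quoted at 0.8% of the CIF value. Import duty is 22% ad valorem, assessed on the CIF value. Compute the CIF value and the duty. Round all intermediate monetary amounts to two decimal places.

CIF value: CNY 178419.62; import duty: CNY 39252.32

Let C be the CIF value. C = FCA price + pre-shipment costs + freight + 0.8% × C
C − 0.8% × C = 168083.83 + 904.80 + 8003.63
0.992 × C = 176992.26
C = 176992.26 / 0.992 = 178419.62
Insurance premium = 0.8% × 178419.62 = 1427.36
Import duty = 178419.62 × 22% = 39252.32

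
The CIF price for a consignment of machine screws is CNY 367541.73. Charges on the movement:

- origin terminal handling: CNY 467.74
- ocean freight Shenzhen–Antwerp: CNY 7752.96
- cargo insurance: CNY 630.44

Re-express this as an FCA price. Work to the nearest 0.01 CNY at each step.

From CIF to FCA, the seller no longer bears: origin terminal, freight, insurance.
FCA price = 367541.73 − 467.74 − 7752.96 − 630.44 = 358690.59

FCA price: CNY 358690.59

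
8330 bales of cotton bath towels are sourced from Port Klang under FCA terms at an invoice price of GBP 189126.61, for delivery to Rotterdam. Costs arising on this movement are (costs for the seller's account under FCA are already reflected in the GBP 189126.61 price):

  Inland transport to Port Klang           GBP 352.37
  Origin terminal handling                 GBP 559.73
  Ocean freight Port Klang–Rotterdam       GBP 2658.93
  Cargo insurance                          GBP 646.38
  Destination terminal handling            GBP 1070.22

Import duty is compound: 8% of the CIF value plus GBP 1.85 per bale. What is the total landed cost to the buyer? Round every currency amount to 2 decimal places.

FCA: the seller delivers export-cleared goods to the carrier; the buyer bears costs from that point.
Already in the invoice (seller's account under FCA): inland to port — exclude.
CIF value = FCA price + origin terminal + freight + insurance = 189126.61 + 559.73 + 2658.93 + 646.38 = 192991.65
Ad valorem component: 192991.65 × 8% = 15439.33
Specific component: 8330 × 1.85 = 15410.50
Import duty = 15439.33 + 15410.50 = 30849.83
Buyer bears: origin terminal 559.73 + freight 2658.93 + insurance 646.38 + destination terminal 1070.22 + duty 30849.83 = 35785.09
Landed cost = invoice 189126.61 + 35785.09 = 224911.70

Total landed cost: GBP 224911.70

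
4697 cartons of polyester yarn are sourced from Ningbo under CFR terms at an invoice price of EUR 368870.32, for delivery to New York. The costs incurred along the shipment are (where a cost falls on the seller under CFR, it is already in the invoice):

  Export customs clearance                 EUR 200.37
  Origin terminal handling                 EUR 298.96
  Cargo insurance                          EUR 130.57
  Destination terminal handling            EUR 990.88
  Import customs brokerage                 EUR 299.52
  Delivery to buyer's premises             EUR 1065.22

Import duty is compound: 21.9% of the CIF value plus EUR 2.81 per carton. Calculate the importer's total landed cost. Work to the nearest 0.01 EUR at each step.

CFR: the seller pays costs through ocean freight to the destination port, but not insurance.
Already in the invoice (seller's account under CFR): export clearance, origin terminal — exclude.
CIF value = CFR price + insurance = 368870.32 + 130.57 = 369000.89
Ad valorem component: 369000.89 × 21.9% = 80811.19
Specific component: 4697 × 2.81 = 13198.57
Import duty = 80811.19 + 13198.57 = 94009.76
Buyer bears: insurance 130.57 + destination terminal 990.88 + brokerage 299.52 + delivery 1065.22 + duty 94009.76 = 96495.95
Landed cost = invoice 368870.32 + 96495.95 = 465366.27

Total landed cost: EUR 465366.27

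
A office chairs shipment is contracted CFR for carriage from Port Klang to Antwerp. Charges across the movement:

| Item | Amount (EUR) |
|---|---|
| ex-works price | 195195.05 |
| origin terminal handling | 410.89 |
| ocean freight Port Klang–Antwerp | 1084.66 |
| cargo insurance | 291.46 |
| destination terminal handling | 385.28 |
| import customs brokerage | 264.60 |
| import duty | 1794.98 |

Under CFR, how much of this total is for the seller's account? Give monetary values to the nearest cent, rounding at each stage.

CFR: the seller pays costs through ocean freight to the destination port, but not insurance.
Seller's account: goods 195195.05 + origin terminal 410.89 + freight 1084.66 = 196690.60
Buyer's account: insurance 291.46 + destination terminal 385.28 + brokerage 264.60 + duty 1794.98 = 2736.32

Seller's account: EUR 196690.60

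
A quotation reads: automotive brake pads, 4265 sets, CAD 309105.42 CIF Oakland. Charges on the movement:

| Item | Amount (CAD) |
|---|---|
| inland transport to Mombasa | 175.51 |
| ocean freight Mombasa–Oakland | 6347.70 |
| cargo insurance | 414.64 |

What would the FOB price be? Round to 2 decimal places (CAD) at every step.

Not relevant to the conversion: inland to port — on the seller under both CIF and FOB; already in the CIF price and stays in the FOB price.
From CIF to FOB, the seller no longer bears: freight, insurance.
FOB price = 309105.42 − 6347.70 − 414.64 = 302343.08

FOB price: CAD 302343.08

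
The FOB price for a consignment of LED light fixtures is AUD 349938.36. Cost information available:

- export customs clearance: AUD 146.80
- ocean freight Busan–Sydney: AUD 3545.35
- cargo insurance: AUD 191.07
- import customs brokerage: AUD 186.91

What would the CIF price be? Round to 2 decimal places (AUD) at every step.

CIF price: AUD 353674.78

Not relevant to the conversion: export clearance — on the seller under both FOB and CIF; already in the FOB price and stays in the CIF price. brokerage — on the buyer under both terms; not part of either seller's price.
From FOB to CIF, the seller additionally bears: freight, insurance.
CIF price = 349938.36 + 3545.35 + 191.07 = 353674.78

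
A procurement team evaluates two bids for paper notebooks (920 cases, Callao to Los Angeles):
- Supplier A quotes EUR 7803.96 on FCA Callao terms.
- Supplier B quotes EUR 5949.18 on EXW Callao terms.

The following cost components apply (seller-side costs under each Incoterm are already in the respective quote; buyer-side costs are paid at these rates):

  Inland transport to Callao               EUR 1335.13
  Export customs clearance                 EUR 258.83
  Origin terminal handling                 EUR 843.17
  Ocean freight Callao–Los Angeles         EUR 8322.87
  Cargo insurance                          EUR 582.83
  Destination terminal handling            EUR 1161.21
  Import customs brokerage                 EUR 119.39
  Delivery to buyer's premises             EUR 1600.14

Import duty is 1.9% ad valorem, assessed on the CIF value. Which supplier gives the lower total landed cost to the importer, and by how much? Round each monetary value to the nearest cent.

Supplier A (FCA):
CIF value = FCA price + origin terminal + freight + insurance = 7803.96 + 843.17 + 8322.87 + 582.83 = 17552.83
Import duty = 17552.83 × 1.9% = 333.50
Buyer bears (A): 843.17 + 8322.87 + 582.83 + 1161.21 + 119.39 + 1600.14 = 12629.61
Landed cost (A) = invoice 7803.96 + 12629.61 + duty 333.50 = 20767.07
Supplier B (EXW):
CIF value = EXW price + inland to port + export clearance + origin terminal + freight + insurance = 5949.18 + 1335.13 + 258.83 + 843.17 + 8322.87 + 582.83 = 17292.01
Import duty = 17292.01 × 1.9% = 328.55
Buyer bears (B): 1335.13 + 258.83 + 843.17 + 8322.87 + 582.83 + 1161.21 + 119.39 + 1600.14 = 14223.57
Landed cost (B) = invoice 5949.18 + 14223.57 + duty 328.55 = 20501.30
Difference = |20767.07 − 20501.30| = 265.77

Supplier B is cheaper by EUR 265.77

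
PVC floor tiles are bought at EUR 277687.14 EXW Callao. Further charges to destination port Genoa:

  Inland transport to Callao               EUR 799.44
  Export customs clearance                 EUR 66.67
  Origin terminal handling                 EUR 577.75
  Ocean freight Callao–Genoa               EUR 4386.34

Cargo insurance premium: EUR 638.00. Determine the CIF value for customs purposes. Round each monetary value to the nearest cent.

CIF = EXW price + pre-shipment costs + freight + insurance
CIF = 277687.14 + 799.44 + 66.67 + 577.75 + 4386.34 + 638.00 = 284155.34

CIF value: EUR 284155.34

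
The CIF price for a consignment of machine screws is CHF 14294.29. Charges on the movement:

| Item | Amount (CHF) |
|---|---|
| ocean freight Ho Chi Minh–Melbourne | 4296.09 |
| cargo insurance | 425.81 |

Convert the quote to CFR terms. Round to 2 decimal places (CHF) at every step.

CFR price: CHF 13868.48

Not relevant to the conversion: freight — on the seller under both CIF and CFR; already in the CIF price and stays in the CFR price.
From CIF to CFR, the seller no longer bears: insurance.
CFR price = 14294.29 − 425.81 = 13868.48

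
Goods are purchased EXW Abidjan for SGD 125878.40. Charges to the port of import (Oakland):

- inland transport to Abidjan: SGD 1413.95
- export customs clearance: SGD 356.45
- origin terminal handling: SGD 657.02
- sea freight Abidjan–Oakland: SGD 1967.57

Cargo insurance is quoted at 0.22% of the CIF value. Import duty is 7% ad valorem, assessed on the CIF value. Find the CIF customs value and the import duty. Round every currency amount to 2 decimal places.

Let C be the CIF value. C = EXW price + pre-shipment costs + freight + 0.22% × C
C − 0.22% × C = 125878.40 + 1413.95 + 356.45 + 657.02 + 1967.57
0.9978 × C = 130273.39
C = 130273.39 / 0.9978 = 130560.62
Insurance premium = 0.22% × 130560.62 = 287.23
Import duty = 130560.62 × 7% = 9139.24

CIF value: SGD 130560.62; import duty: SGD 9139.24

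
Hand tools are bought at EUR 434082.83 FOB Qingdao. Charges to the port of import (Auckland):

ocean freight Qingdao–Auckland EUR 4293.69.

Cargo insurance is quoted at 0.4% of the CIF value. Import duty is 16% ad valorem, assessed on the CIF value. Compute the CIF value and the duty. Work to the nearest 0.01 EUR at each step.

CIF value: EUR 440137.07; import duty: EUR 70421.93

Let C be the CIF value. C = FOB price + freight + 0.4% × C
C − 0.4% × C = 434082.83 + 4293.69
0.996 × C = 438376.52
C = 438376.52 / 0.996 = 440137.07
Insurance premium = 0.4% × 440137.07 = 1760.55
Import duty = 440137.07 × 16% = 70421.93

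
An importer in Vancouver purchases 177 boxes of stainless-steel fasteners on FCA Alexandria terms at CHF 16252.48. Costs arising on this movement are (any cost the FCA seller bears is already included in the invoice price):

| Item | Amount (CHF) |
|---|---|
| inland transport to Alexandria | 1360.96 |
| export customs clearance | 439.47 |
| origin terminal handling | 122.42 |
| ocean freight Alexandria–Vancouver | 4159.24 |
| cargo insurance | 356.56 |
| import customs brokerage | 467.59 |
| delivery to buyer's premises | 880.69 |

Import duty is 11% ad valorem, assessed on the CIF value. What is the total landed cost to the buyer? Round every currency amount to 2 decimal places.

FCA: the seller delivers export-cleared goods to the carrier; the buyer bears costs from that point.
Already in the invoice (seller's account under FCA): inland to port, export clearance — exclude.
CIF value = FCA price + origin terminal + freight + insurance = 16252.48 + 122.42 + 4159.24 + 356.56 = 20890.70
Import duty = 20890.70 × 11% = 2297.98
Buyer bears: origin terminal 122.42 + freight 4159.24 + insurance 356.56 + brokerage 467.59 + delivery 880.69 + duty 2297.98 = 8284.48
Landed cost = invoice 16252.48 + 8284.48 = 24536.96

Total landed cost: CHF 24536.96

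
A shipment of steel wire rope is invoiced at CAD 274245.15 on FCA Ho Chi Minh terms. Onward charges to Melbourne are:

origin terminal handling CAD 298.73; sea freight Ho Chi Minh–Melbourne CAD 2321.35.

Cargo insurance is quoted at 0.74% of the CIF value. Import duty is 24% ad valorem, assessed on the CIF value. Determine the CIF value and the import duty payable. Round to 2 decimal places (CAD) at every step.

Let C be the CIF value. C = FCA price + pre-shipment costs + freight + 0.74% × C
C − 0.74% × C = 274245.15 + 298.73 + 2321.35
0.9926 × C = 276865.23
C = 276865.23 / 0.9926 = 278929.31
Insurance premium = 0.74% × 278929.31 = 2064.08
Import duty = 278929.31 × 24% = 66943.03

CIF value: CAD 278929.31; import duty: CAD 66943.03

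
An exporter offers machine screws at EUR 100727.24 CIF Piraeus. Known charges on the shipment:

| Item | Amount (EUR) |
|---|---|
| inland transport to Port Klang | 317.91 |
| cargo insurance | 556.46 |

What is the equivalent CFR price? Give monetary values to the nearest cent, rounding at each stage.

CFR price: EUR 100170.78

Not relevant to the conversion: inland to port — on the seller under both CIF and CFR; already in the CIF price and stays in the CFR price.
From CIF to CFR, the seller no longer bears: insurance.
CFR price = 100727.24 − 556.46 = 100170.78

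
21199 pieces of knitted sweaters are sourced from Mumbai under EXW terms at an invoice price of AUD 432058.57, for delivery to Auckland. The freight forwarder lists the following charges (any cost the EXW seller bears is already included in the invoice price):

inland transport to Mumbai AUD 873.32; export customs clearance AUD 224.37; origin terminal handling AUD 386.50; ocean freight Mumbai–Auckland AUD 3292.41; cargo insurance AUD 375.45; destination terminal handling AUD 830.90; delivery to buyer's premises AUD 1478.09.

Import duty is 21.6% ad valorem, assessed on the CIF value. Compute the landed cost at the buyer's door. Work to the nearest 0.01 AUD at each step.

EXW: the seller makes goods available at their premises; the buyer bears all onward costs.
CIF value = EXW price + inland to port + export clearance + origin terminal + freight + insurance = 432058.57 + 873.32 + 224.37 + 386.50 + 3292.41 + 375.45 = 437210.62
Import duty = 437210.62 × 21.6% = 94437.49
Buyer bears: inland to port 873.32 + export clearance 224.37 + origin terminal 386.50 + freight 3292.41 + insurance 375.45 + destination terminal 830.90 + delivery 1478.09 + duty 94437.49 = 101898.53
Landed cost = invoice 432058.57 + 101898.53 = 533957.10

Total landed cost: AUD 533957.10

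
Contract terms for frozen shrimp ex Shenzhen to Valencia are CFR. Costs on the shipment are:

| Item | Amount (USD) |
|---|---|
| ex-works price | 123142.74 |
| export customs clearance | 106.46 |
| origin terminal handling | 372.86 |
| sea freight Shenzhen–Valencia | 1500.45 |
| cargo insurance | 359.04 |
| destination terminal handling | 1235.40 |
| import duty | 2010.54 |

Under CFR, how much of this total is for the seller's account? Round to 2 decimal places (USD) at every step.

Seller's account: USD 125122.51

CFR: the seller pays costs through ocean freight to the destination port, but not insurance.
Seller's account: goods 123142.74 + export clearance 106.46 + origin terminal 372.86 + freight 1500.45 = 125122.51
Buyer's account: insurance 359.04 + destination terminal 1235.40 + duty 2010.54 = 3604.98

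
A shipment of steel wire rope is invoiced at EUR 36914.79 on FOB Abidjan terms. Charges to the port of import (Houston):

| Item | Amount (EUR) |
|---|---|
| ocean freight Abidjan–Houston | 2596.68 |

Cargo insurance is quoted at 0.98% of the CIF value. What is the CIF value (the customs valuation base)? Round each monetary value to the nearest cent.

Let C be the CIF value. C = FOB price + freight + 0.98% × C
C − 0.98% × C = 36914.79 + 2596.68
0.9902 × C = 39511.47
C = 39511.47 / 0.9902 = 39902.51
Insurance premium = 0.98% × 39902.51 = 391.04

CIF value: EUR 39902.51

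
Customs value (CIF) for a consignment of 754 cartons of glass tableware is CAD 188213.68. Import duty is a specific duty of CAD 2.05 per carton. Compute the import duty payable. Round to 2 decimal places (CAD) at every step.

Import duty: CAD 1545.70

Import duty = 754 × 2.05 = 1545.70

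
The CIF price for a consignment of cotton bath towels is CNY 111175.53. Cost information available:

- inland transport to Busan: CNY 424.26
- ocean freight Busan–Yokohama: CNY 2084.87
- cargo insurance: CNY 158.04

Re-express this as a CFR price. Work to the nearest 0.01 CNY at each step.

CFR price: CNY 111017.49

Not relevant to the conversion: freight, inland to port — on the seller under both CIF and CFR; already in the CIF price and stays in the CFR price.
From CIF to CFR, the seller no longer bears: insurance.
CFR price = 111175.53 − 158.04 = 111017.49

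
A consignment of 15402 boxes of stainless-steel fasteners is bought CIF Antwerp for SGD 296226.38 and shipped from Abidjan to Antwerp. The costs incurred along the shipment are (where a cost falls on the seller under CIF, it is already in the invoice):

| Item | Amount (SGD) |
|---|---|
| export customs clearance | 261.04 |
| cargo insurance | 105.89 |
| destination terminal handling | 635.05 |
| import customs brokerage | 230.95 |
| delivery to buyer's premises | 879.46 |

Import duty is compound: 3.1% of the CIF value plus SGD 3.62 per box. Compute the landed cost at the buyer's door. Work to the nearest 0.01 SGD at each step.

Total landed cost: SGD 362910.10

CIF: the seller pays costs through ocean freight and marine insurance to the destination port.
Already in the invoice (seller's account under CIF): export clearance, insurance — exclude.
The CIF price already equals the CIF value: 296226.38
Ad valorem component: 296226.38 × 3.1% = 9183.02
Specific component: 15402 × 3.62 = 55755.24
Import duty = 9183.02 + 55755.24 = 64938.26
Buyer bears: destination terminal 635.05 + brokerage 230.95 + delivery 879.46 + duty 64938.26 = 66683.72
Landed cost = invoice 296226.38 + 66683.72 = 362910.10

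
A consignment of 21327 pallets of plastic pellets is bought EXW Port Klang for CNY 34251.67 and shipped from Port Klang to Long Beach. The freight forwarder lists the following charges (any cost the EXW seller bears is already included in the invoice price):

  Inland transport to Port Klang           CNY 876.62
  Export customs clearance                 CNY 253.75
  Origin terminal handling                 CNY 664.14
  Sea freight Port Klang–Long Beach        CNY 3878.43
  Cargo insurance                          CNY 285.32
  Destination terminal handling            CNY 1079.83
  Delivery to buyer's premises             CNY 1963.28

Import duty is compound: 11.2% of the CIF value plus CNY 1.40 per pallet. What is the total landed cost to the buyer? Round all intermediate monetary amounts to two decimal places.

Total landed cost: CNY 77614.35

EXW: the seller makes goods available at their premises; the buyer bears all onward costs.
CIF value = EXW price + inland to port + export clearance + origin terminal + freight + insurance = 34251.67 + 876.62 + 253.75 + 664.14 + 3878.43 + 285.32 = 40209.93
Ad valorem component: 40209.93 × 11.2% = 4503.51
Specific component: 21327 × 1.40 = 29857.80
Import duty = 4503.51 + 29857.80 = 34361.31
Buyer bears: inland to port 876.62 + export clearance 253.75 + origin terminal 664.14 + freight 3878.43 + insurance 285.32 + destination terminal 1079.83 + delivery 1963.28 + duty 34361.31 = 43362.68
Landed cost = invoice 34251.67 + 43362.68 = 77614.35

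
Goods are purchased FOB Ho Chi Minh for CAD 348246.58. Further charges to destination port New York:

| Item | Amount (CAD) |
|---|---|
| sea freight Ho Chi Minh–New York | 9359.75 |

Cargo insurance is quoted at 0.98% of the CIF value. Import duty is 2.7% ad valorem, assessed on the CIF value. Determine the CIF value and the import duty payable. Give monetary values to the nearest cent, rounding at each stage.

Let C be the CIF value. C = FOB price + freight + 0.98% × C
C − 0.98% × C = 348246.58 + 9359.75
0.9902 × C = 357606.33
C = 357606.33 / 0.9902 = 361145.56
Insurance premium = 0.98% × 361145.56 = 3539.23
Import duty = 361145.56 × 2.7% = 9750.93

CIF value: CAD 361145.56; import duty: CAD 9750.93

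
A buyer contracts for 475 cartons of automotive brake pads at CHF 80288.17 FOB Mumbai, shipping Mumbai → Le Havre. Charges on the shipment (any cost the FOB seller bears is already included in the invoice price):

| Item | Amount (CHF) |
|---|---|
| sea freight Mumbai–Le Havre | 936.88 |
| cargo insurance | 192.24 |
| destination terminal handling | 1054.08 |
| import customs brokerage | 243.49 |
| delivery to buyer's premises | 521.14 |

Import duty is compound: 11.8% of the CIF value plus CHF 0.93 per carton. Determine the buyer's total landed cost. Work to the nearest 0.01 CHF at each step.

FOB: the seller bears costs until goods are on board at the origin port; the buyer bears freight, insurance and all costs thereafter.
CIF value = FOB price + freight + insurance = 80288.17 + 936.88 + 192.24 = 81417.29
Ad valorem component: 81417.29 × 11.8% = 9607.24
Specific component: 475 × 0.93 = 441.75
Import duty = 9607.24 + 441.75 = 10048.99
Buyer bears: freight 936.88 + insurance 192.24 + destination terminal 1054.08 + brokerage 243.49 + delivery 521.14 + duty 10048.99 = 12996.82
Landed cost = invoice 80288.17 + 12996.82 = 93284.99

Total landed cost: CHF 93284.99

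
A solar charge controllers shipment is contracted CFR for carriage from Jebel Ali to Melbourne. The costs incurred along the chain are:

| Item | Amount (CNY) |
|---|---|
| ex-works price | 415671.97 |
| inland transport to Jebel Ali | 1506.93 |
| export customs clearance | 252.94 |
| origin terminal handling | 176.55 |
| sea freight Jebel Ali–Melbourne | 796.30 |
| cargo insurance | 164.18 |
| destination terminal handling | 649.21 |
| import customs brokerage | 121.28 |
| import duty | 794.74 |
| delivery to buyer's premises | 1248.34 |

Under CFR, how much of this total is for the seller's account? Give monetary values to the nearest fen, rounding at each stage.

Seller's account: CNY 418404.69

CFR: the seller pays costs through ocean freight to the destination port, but not insurance.
Seller's account: goods 415671.97 + inland to port 1506.93 + export clearance 252.94 + origin terminal 176.55 + freight 796.30 = 418404.69
Buyer's account: insurance 164.18 + destination terminal 649.21 + brokerage 121.28 + duty 794.74 + delivery 1248.34 = 2977.75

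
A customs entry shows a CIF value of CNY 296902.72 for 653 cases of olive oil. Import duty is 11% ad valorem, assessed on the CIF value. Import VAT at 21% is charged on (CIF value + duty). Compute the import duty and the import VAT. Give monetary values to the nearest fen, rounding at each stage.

Import duty = 296902.72 × 11% = 32659.30
VAT base = CIF + duty = 296902.72 + 32659.30 = 329562.02
Import VAT = 329562.02 × 21% = 69208.02

Import duty: CNY 32659.30; import VAT: CNY 69208.02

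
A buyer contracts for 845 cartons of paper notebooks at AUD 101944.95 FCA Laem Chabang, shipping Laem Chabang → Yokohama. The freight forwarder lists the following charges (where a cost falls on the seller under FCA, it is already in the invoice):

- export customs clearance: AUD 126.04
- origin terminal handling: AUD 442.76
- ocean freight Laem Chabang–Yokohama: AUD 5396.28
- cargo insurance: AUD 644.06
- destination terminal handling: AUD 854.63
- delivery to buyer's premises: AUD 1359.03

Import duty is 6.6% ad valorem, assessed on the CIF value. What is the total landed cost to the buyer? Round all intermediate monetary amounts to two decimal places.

Total landed cost: AUD 117797.96

FCA: the seller delivers export-cleared goods to the carrier; the buyer bears costs from that point.
Already in the invoice (seller's account under FCA): export clearance — exclude.
CIF value = FCA price + origin terminal + freight + insurance = 101944.95 + 442.76 + 5396.28 + 644.06 = 108428.05
Import duty = 108428.05 × 6.6% = 7156.25
Buyer bears: origin terminal 442.76 + freight 5396.28 + insurance 644.06 + destination terminal 854.63 + delivery 1359.03 + duty 7156.25 = 15853.01
Landed cost = invoice 101944.95 + 15853.01 = 117797.96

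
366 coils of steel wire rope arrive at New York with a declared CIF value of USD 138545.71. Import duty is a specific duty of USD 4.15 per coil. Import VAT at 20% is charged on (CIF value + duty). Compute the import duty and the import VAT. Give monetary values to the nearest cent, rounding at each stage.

Import duty = 366 × 4.15 = 1518.90
VAT base = CIF + duty = 138545.71 + 1518.90 = 140064.61
Import VAT = 140064.61 × 20% = 28012.92

Import duty: USD 1518.90; import VAT: USD 28012.92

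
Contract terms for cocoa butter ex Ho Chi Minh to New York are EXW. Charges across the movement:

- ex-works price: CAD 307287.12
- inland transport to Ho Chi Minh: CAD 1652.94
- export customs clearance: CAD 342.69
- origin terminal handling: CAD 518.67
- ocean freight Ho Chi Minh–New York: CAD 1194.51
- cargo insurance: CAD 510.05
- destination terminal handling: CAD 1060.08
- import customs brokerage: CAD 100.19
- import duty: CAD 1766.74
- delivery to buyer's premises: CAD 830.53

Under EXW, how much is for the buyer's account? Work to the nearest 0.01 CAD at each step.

EXW: the seller makes goods available at their premises; the buyer bears all onward costs.
Seller's account: goods 307287.12 = 307287.12
Buyer's account: inland to port 1652.94 + export clearance 342.69 + origin terminal 518.67 + freight 1194.51 + insurance 510.05 + destination terminal 1060.08 + brokerage 100.19 + duty 1766.74 + delivery 830.53 = 7976.40

Buyer's account: CAD 7976.40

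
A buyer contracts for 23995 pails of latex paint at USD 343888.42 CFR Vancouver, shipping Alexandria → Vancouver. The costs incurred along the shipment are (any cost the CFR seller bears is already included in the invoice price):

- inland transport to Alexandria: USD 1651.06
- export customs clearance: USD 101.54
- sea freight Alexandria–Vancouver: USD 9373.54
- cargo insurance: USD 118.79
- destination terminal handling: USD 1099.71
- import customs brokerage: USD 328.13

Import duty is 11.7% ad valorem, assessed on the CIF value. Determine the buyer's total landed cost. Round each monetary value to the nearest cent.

CFR: the seller pays costs through ocean freight to the destination port, but not insurance.
Already in the invoice (seller's account under CFR): inland to port, export clearance, freight — exclude.
CIF value = CFR price + insurance = 343888.42 + 118.79 = 344007.21
Import duty = 344007.21 × 11.7% = 40248.84
Buyer bears: insurance 118.79 + destination terminal 1099.71 + brokerage 328.13 + duty 40248.84 = 41795.47
Landed cost = invoice 343888.42 + 41795.47 = 385683.89

Total landed cost: USD 385683.89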